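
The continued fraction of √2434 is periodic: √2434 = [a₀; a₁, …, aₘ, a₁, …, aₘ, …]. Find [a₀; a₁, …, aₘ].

a₀ = ⌊√2434⌋ = 49.
With m₀=0, d₀=1 and mₖ₊₁ = dₖaₖ − mₖ, dₖ₊₁ = (n − mₖ₊₁²)/dₖ, aₖ₊₁ = ⌊(a₀+mₖ₊₁)/dₖ₊₁⌋:
  k=1: m=49, d=33, a=2
  k=2: m=17, d=65, a=1
  k=3: m=48, d=2, a=48
  k=4: m=48, d=65, a=1
  k=5: m=17, d=33, a=2
  k=6: m=49, d=1, a=98
d=1 and a=2a₀=98 at k=6, so the next step gives (m, d) = (49, 33) again — its k=1 value — and the period has length 6.

[49; 2, 1, 48, 1, 2, 98]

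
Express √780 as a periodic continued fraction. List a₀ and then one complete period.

a₀ = ⌊√780⌋ = 27.
With m₀=0, d₀=1 and mₖ₊₁ = dₖaₖ − mₖ, dₖ₊₁ = (n − mₖ₊₁²)/dₖ, aₖ₊₁ = ⌊(a₀+mₖ₊₁)/dₖ₊₁⌋:
  k=1: m=27, d=51, a=1
  k=2: m=24, d=4, a=12
  k=3: m=24, d=51, a=1
  k=4: m=27, d=1, a=54
d=1 and a=2a₀=54 at k=4, so the next step gives (m, d) = (27, 51) again — its k=1 value — and the period has length 4.

[27; 1, 12, 1, 54]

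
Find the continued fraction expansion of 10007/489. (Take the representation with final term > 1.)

10007 = 20×489 + 227
489 = 2×227 + 35
227 = 6×35 + 17
35 = 2×17 + 1
17 = 17×1 + 0  (stop)
So 10007/489 = [20; 2, 6, 2, 17].

[20; 2, 6, 2, 17]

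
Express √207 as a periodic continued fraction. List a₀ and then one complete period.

[14; 2, 1, 1, 2, 1, 1, 2, 28]

a₀ = ⌊√207⌋ = 14.
With m₀=0, d₀=1 and mₖ₊₁ = dₖaₖ − mₖ, dₖ₊₁ = (n − mₖ₊₁²)/dₖ, aₖ₊₁ = ⌊(a₀+mₖ₊₁)/dₖ₊₁⌋:
  k=1: m=14, d=11, a=2
  k=2: m=8, d=13, a=1
  k=3: m=5, d=14, a=1
  k=4: m=9, d=9, a=2
  k=5: m=9, d=14, a=1
  k=6: m=5, d=13, a=1
  k=7: m=8, d=11, a=2
  k=8: m=14, d=1, a=28
d=1 and a=2a₀=28 at k=8, so the next step gives (m, d) = (14, 11) again — its k=1 value — and the period has length 8.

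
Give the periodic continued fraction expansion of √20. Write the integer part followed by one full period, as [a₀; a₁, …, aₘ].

[4; 2, 8]

a₀ = ⌊√20⌋ = 4.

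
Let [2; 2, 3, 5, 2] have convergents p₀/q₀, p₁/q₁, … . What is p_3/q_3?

Using pₖ = aₖpₖ₋₁ + pₖ₋₂, qₖ = aₖqₖ₋₁ + qₖ₋₂ (with p₋₁=1, p₋₂=0, q₋₁=0, q₋₂=1):
  k=0: a=2, p=2, q=1
  k=1: a=2, p=5, q=2
  k=2: a=3, p=17, q=7
  k=3: a=5, p=90, q=37

90/37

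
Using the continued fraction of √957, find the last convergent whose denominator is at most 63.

959/31

√957 = [30; 1, 14, 2, 14, 1, 60, …] (period length 6).
Convergents:
  p_0/q_0 = 30/1
  p_1/q_1 = 31/1
  p_2/q_2 = 464/15
  p_3/q_3 = 959/31
  p_4/q_4 = 13890/449
q_3 = 31 ≤ 63 < 449 = q_4, so the answer is 959/31.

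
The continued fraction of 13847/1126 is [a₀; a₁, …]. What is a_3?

13847 = 12·1126 + 335   →  a_0 = 12
1126 = 3·335 + 121   →  a_1 = 3
335 = 2·121 + 93   →  a_2 = 2
121 = 1·93 + 28   →  a_3 = 1

1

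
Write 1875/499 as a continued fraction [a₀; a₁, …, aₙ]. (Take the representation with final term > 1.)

1875 = 3×499 + 378
499 = 1×378 + 121
378 = 3×121 + 15
121 = 8×15 + 1
15 = 15×1 + 0  (stop)
So 1875/499 = [3; 1, 3, 8, 15].

[3; 1, 3, 8, 15]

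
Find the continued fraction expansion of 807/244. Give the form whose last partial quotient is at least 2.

[3; 3, 3, 1, 18]

807 = 3*244 + 75
244 = 3*75 + 19
75 = 3*19 + 18
19 = 1*18 + 1
18 = 18*1 + 0  (stop)
So 807/244 = [3; 3, 3, 1, 18].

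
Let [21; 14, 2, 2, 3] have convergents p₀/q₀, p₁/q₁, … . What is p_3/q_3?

1517/72

Using pₖ = aₖpₖ₋₁ + pₖ₋₂, qₖ = aₖqₖ₋₁ + qₖ₋₂ (with p₋₁=1, p₋₂=0, q₋₁=0, q₋₂=1):
  k=0: a=21, p=21, q=1
  k=1: a=14, p=295, q=14
  k=2: a=2, p=611, q=29
  k=3: a=2, p=1517, q=72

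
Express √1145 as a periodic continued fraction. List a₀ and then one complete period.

[33; 1, 5, 5, 1, 66]

a₀ = ⌊√1145⌋ = 33.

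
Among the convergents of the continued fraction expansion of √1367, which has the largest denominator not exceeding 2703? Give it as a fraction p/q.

99827/2700

√1367 = [36; 1, 35, 1, 72, …] (period length 4).
Convergents:
  p_0/q_0 = 36/1
  p_1/q_1 = 37/1
  p_2/q_2 = 1331/36
  p_3/q_3 = 1368/37
  p_4/q_4 = 99827/2700
  p_5/q_5 = 101195/2737
q_4 = 2700 ≤ 2703 < 2737 = q_5, so the answer is 99827/2700.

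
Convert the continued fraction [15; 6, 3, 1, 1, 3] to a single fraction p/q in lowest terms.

Using pₖ = aₖpₖ₋₁ + pₖ₋₂ and qₖ = aₖqₖ₋₁ + qₖ₋₂:
  k=0: a=15, p=15, q=1
  k=1: a=6, p=91, q=6
  k=2: a=3, p=288, q=19
  k=3: a=1, p=379, q=25
  k=4: a=1, p=667, q=44
  k=5: a=3, p=2380, q=157

2380/157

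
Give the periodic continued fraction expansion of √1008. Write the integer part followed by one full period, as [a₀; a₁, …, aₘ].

a₀ = ⌊√1008⌋ = 31.
With m₀=0, d₀=1 and mₖ₊₁ = dₖaₖ − mₖ, dₖ₊₁ = (n − mₖ₊₁²)/dₖ, aₖ₊₁ = ⌊(a₀+mₖ₊₁)/dₖ₊₁⌋:
  k=1: m=31, d=47, a=1
  k=2: m=16, d=16, a=2
  k=3: m=16, d=47, a=1
  k=4: m=31, d=1, a=62
d=1 and a=2a₀=62 at k=4, so the next step gives (m, d) = (31, 47) again — its k=1 value — and the period has length 4.

[31; 1, 2, 1, 62]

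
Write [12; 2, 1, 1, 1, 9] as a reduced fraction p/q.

Using pₖ = aₖpₖ₋₁ + pₖ₋₂ and qₖ = aₖqₖ₋₁ + qₖ₋₂:
  k=0: a=12, p=12, q=1
  k=1: a=2, p=25, q=2
  k=2: a=1, p=37, q=3
  k=3: a=1, p=62, q=5
  k=4: a=1, p=99, q=8
  k=5: a=9, p=953, q=77

953/77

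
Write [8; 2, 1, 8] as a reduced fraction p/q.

Using pₖ = aₖpₖ₋₁ + pₖ₋₂ and qₖ = aₖqₖ₋₁ + qₖ₋₂:
  k=0: a=8, p=8, q=1
  k=1: a=2, p=17, q=2
  k=2: a=1, p=25, q=3
  k=3: a=8, p=217, q=26

217/26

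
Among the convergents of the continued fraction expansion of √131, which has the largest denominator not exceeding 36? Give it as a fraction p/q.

103/9

√131 = [11; 2, 4, 11, 4, 2, 22, …] (period length 6).
Convergents:
  p_0/q_0 = 11/1
  p_1/q_1 = 23/2
  p_2/q_2 = 103/9
  p_3/q_3 = 1156/101
q_2 = 9 ≤ 36 < 101 = q_3, so the answer is 103/9.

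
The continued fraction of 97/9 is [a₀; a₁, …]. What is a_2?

97 = 10·9 + 7   →  a_0 = 10
9 = 1·7 + 2   →  a_1 = 1
7 = 3·2 + 1   →  a_2 = 3

3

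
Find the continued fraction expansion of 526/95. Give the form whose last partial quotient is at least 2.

[5; 1, 1, 6, 3, 2]

526 = 5·95 + 51
95 = 1·51 + 44
51 = 1·44 + 7
44 = 6·7 + 2
7 = 3·2 + 1
2 = 2·1 + 0  (stop)
So 526/95 = [5; 1, 1, 6, 3, 2].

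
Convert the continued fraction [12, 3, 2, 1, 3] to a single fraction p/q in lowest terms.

455/37

Fold from the inside: start with 3/1.
  1 + 1/3 = 4/3
  2 + 3/4 = 11/4
  3 + 4/11 = 37/11
  12 + 11/37 = 455/37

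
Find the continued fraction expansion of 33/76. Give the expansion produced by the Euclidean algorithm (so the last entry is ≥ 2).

33 = 0*76 + 33
76 = 2*33 + 10
33 = 3*10 + 3
10 = 3*3 + 1
3 = 3*1 + 0  (stop)
So 33/76 = [0; 2, 3, 3, 3].

[0; 2, 3, 3, 3]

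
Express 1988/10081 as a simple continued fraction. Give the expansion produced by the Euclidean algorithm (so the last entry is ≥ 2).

1988 = 0×10081 + 1988
10081 = 5×1988 + 141
1988 = 14×141 + 14
141 = 10×14 + 1
14 = 14×1 + 0  (stop)
So 1988/10081 = [0; 5, 14, 10, 14].

[0; 5, 14, 10, 14]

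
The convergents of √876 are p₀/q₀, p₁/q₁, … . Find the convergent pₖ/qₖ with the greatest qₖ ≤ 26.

√876 = [29; 1, 1, 2, 14, 2, 1, 1, 58, …] (period length 8).
Convergents:
  p_0/q_0 = 29/1
  p_1/q_1 = 30/1
  p_2/q_2 = 59/2
  p_3/q_3 = 148/5
  p_4/q_4 = 2131/72
q_3 = 5 ≤ 26 < 72 = q_4, so the answer is 148/5.

148/5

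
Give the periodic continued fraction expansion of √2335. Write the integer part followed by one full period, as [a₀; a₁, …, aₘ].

a₀ = ⌊√2335⌋ = 48.
With m₀=0, d₀=1 and mₖ₊₁ = dₖaₖ − mₖ, dₖ₊₁ = (n − mₖ₊₁²)/dₖ, aₖ₊₁ = ⌊(a₀+mₖ₊₁)/dₖ₊₁⌋:
  k=1: m=48, d=31, a=3
  k=2: m=45, d=10, a=9
  k=3: m=45, d=31, a=3
  k=4: m=48, d=1, a=96
d=1 and a=2a₀=96 at k=4, so the next step gives (m, d) = (48, 31) again — its k=1 value — and the period has length 4.

[48; 3, 9, 3, 96]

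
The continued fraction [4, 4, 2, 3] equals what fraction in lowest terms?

131/31

Using pₖ = aₖpₖ₋₁ + pₖ₋₂ and qₖ = aₖqₖ₋₁ + qₖ₋₂:
  k=0: a=4, p=4, q=1
  k=1: a=4, p=17, q=4
  k=2: a=2, p=38, q=9
  k=3: a=3, p=131, q=31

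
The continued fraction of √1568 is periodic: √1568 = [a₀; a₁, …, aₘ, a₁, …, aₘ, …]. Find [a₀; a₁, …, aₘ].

[39; 1, 1, 2, 19, 2, 1, 1, 78]

a₀ = ⌊√1568⌋ = 39.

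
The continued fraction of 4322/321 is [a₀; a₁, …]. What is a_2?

6

4322 = 13·321 + 149   →  a_0 = 13
321 = 2·149 + 23   →  a_1 = 2
149 = 6·23 + 11   →  a_2 = 6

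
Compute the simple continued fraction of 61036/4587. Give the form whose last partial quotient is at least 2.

61036 = 13*4587 + 1405
4587 = 3*1405 + 372
1405 = 3*372 + 289
372 = 1*289 + 83
289 = 3*83 + 40
83 = 2*40 + 3
40 = 13*3 + 1
3 = 3*1 + 0  (stop)
So 61036/4587 = [13; 3, 3, 1, 3, 2, 13, 3].

[13; 3, 3, 1, 3, 2, 13, 3]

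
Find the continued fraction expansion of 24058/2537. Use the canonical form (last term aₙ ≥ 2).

[9; 2, 14, 12, 2, 3]

24058 = 9·2537 + 1225
2537 = 2·1225 + 87
1225 = 14·87 + 7
87 = 12·7 + 3
7 = 2·3 + 1
3 = 3·1 + 0  (stop)
So 24058/2537 = [9; 2, 14, 12, 2, 3].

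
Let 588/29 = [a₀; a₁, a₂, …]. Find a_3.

588 = 20·29 + 8   →  a_0 = 20
29 = 3·8 + 5   →  a_1 = 3
8 = 1·5 + 3   →  a_2 = 1
5 = 1·3 + 2   →  a_3 = 1

1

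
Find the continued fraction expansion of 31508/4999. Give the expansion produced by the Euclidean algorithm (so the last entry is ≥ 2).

31508 = 6·4999 + 1514
4999 = 3·1514 + 457
1514 = 3·457 + 143
457 = 3·143 + 28
143 = 5·28 + 3
28 = 9·3 + 1
3 = 3·1 + 0  (stop)
So 31508/4999 = [6; 3, 3, 3, 5, 9, 3].

[6; 3, 3, 3, 5, 9, 3]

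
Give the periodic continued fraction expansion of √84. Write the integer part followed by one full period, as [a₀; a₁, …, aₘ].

[9; 6, 18]

a₀ = ⌊√84⌋ = 9.
With m₀=0, d₀=1 and mₖ₊₁ = dₖaₖ − mₖ, dₖ₊₁ = (n − mₖ₊₁²)/dₖ, aₖ₊₁ = ⌊(a₀+mₖ₊₁)/dₖ₊₁⌋:
  k=1: m=9, d=3, a=6
  k=2: m=9, d=1, a=18
d=1 and a=2a₀=18 at k=2, so the next step gives (m, d) = (9, 3) again — its k=1 value — and the period has length 2.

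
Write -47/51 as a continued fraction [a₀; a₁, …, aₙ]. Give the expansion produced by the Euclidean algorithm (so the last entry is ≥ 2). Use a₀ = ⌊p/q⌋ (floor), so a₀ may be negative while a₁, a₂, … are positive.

-47 = -1*51 + 4
51 = 12*4 + 3
4 = 1*3 + 1
3 = 3*1 + 0  (stop)
So -47/51 = [-1; 12, 1, 3].

[-1; 12, 1, 3]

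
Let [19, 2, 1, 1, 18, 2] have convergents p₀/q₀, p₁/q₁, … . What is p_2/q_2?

Using pₖ = aₖpₖ₋₁ + pₖ₋₂, qₖ = aₖqₖ₋₁ + qₖ₋₂ (with p₋₁=1, p₋₂=0, q₋₁=0, q₋₂=1):
  k=0: a=19, p=19, q=1
  k=1: a=2, p=39, q=2
  k=2: a=1, p=58, q=3

58/3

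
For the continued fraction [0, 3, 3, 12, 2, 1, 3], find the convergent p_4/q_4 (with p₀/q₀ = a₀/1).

77/256

Using pₖ = aₖpₖ₋₁ + pₖ₋₂, qₖ = aₖqₖ₋₁ + qₖ₋₂ (with p₋₁=1, p₋₂=0, q₋₁=0, q₋₂=1):
  k=0: a=0, p=0, q=1
  k=1: a=3, p=1, q=3
  k=2: a=3, p=3, q=10
  k=3: a=12, p=37, q=123
  k=4: a=2, p=77, q=256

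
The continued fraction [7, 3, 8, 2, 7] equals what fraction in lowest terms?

Fold from the inside: start with 7/1.
  2 + 1/7 = 15/7
  8 + 7/15 = 127/15
  3 + 15/127 = 396/127
  7 + 127/396 = 2899/396

2899/396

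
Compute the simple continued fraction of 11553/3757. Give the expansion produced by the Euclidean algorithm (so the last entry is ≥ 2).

[3; 13, 3, 10, 9]

11553 = 3·3757 + 282
3757 = 13·282 + 91
282 = 3·91 + 9
91 = 10·9 + 1
9 = 9·1 + 0  (stop)
So 11553/3757 = [3; 13, 3, 10, 9].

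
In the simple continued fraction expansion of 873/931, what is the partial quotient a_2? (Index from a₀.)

15

873 = 0·931 + 873   →  a_0 = 0
931 = 1·873 + 58   →  a_1 = 1
873 = 15·58 + 3   →  a_2 = 15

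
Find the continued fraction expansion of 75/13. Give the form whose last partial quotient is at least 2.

75 = 5×13 + 10
13 = 1×10 + 3
10 = 3×3 + 1
3 = 3×1 + 0  (stop)
So 75/13 = [5; 1, 3, 3].

[5; 1, 3, 3]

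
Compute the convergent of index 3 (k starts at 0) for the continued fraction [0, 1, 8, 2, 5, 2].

17/19

Using pₖ = aₖpₖ₋₁ + pₖ₋₂, qₖ = aₖqₖ₋₁ + qₖ₋₂ (with p₋₁=1, p₋₂=0, q₋₁=0, q₋₂=1):
  k=0: a=0, p=0, q=1
  k=1: a=1, p=1, q=1
  k=2: a=8, p=8, q=9
  k=3: a=2, p=17, q=19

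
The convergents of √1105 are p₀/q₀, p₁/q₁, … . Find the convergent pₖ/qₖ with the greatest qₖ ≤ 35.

√1105 = [33; 4, 7, 7, 4, 66, …] (period length 5).
Convergents:
  p_0/q_0 = 33/1
  p_1/q_1 = 133/4
  p_2/q_2 = 964/29
  p_3/q_3 = 6881/207
q_2 = 29 ≤ 35 < 207 = q_3, so the answer is 964/29.

964/29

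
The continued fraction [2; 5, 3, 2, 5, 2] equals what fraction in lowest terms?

Fold from the inside: start with 2/1.
  5 + 1/2 = 11/2
  2 + 2/11 = 24/11
  3 + 11/24 = 83/24
  5 + 24/83 = 439/83
  2 + 83/439 = 961/439

961/439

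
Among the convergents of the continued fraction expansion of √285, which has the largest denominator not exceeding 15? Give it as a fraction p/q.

√285 = [16; 1, 7, 2, 7, 1, 32, …] (period length 6).
Convergents:
  p_0/q_0 = 16/1
  p_1/q_1 = 17/1
  p_2/q_2 = 135/8
  p_3/q_3 = 287/17
q_2 = 8 ≤ 15 < 17 = q_3, so the answer is 135/8.

135/8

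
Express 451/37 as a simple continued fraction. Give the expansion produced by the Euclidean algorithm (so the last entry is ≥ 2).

451 = 12*37 + 7
37 = 5*7 + 2
7 = 3*2 + 1
2 = 2*1 + 0  (stop)
So 451/37 = [12; 5, 3, 2].

[12; 5, 3, 2]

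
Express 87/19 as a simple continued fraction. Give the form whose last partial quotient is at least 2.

[4; 1, 1, 2, 1, 2]

87 = 4*19 + 11
19 = 1*11 + 8
11 = 1*8 + 3
8 = 2*3 + 2
3 = 1*2 + 1
2 = 2*1 + 0  (stop)
So 87/19 = [4; 1, 1, 2, 1, 2].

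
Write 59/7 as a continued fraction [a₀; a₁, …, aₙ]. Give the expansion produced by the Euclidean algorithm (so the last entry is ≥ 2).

[8; 2, 3]

59 = 8·7 + 3
7 = 2·3 + 1
3 = 3·1 + 0  (stop)
So 59/7 = [8; 2, 3].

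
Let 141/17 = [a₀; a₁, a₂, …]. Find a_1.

141 = 8·17 + 5   →  a_0 = 8
17 = 3·5 + 2   →  a_1 = 3

3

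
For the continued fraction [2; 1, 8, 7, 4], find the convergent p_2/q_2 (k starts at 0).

Using pₖ = aₖpₖ₋₁ + pₖ₋₂, qₖ = aₖqₖ₋₁ + qₖ₋₂ (with p₋₁=1, p₋₂=0, q₋₁=0, q₋₂=1):
  k=0: a=2, p=2, q=1
  k=1: a=1, p=3, q=1
  k=2: a=8, p=26, q=9

26/9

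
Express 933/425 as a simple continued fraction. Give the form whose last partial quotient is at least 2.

[2; 5, 8, 3, 3]

933 = 2*425 + 83
425 = 5*83 + 10
83 = 8*10 + 3
10 = 3*3 + 1
3 = 3*1 + 0  (stop)
So 933/425 = [2; 5, 8, 3, 3].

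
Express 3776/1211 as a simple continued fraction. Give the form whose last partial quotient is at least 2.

[3; 8, 2, 7, 2, 4]

3776 = 3×1211 + 143
1211 = 8×143 + 67
143 = 2×67 + 9
67 = 7×9 + 4
9 = 2×4 + 1
4 = 4×1 + 0  (stop)
So 3776/1211 = [3; 8, 2, 7, 2, 4].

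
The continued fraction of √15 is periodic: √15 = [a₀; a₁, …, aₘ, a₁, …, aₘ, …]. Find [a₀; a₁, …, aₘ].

[3; 1, 6]

a₀ = ⌊√15⌋ = 3.
With m₀=0, d₀=1 and mₖ₊₁ = dₖaₖ − mₖ, dₖ₊₁ = (n − mₖ₊₁²)/dₖ, aₖ₊₁ = ⌊(a₀+mₖ₊₁)/dₖ₊₁⌋:
  k=1: m=3, d=6, a=1
  k=2: m=3, d=1, a=6
d=1 and a=2a₀=6 at k=2, so the next step gives (m, d) = (3, 6) again — its k=1 value — and the period has length 2.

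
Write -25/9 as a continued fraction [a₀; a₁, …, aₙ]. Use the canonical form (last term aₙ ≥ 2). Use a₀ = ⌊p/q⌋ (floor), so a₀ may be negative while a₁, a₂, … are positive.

-25 = -3×9 + 2
9 = 4×2 + 1
2 = 2×1 + 0  (stop)
So -25/9 = [-3; 4, 2].

[-3; 4, 2]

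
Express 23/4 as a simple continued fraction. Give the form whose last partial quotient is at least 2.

23 = 5×4 + 3
4 = 1×3 + 1
3 = 3×1 + 0  (stop)
So 23/4 = [5; 1, 3].

[5; 1, 3]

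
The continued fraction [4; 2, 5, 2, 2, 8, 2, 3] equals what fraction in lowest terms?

Using pₖ = aₖpₖ₋₁ + pₖ₋₂ and qₖ = aₖqₖ₋₁ + qₖ₋₂:
  k=0: a=4, p=4, q=1
  k=1: a=2, p=9, q=2
  k=2: a=5, p=49, q=11
  k=3: a=2, p=107, q=24
  k=4: a=2, p=263, q=59
  k=5: a=8, p=2211, q=496
  k=6: a=2, p=4685, q=1051
  k=7: a=3, p=16266, q=3649

16266/3649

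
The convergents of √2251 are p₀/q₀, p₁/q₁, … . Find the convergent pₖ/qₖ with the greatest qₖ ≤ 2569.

√2251 = [47; 2, 4, 47, 4, 2, 94, …] (period length 6).
Convergents:
  p_0/q_0 = 47/1
  p_1/q_1 = 95/2
  p_2/q_2 = 427/9
  p_3/q_3 = 20164/425
  p_4/q_4 = 81083/1709
  p_5/q_5 = 182330/3843
q_4 = 1709 ≤ 2569 < 3843 = q_5, so the answer is 81083/1709.

81083/1709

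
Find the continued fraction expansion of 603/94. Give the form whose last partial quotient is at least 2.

603 = 6×94 + 39
94 = 2×39 + 16
39 = 2×16 + 7
16 = 2×7 + 2
7 = 3×2 + 1
2 = 2×1 + 0  (stop)
So 603/94 = [6; 2, 2, 2, 3, 2].

[6; 2, 2, 2, 3, 2]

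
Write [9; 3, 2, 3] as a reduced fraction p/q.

223/24

Fold from the inside: start with 3/1.
  2 + 1/3 = 7/3
  3 + 3/7 = 24/7
  9 + 7/24 = 223/24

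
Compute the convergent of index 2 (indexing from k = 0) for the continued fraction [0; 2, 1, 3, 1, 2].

1/3

Using pₖ = aₖpₖ₋₁ + pₖ₋₂, qₖ = aₖqₖ₋₁ + qₖ₋₂ (with p₋₁=1, p₋₂=0, q₋₁=0, q₋₂=1):
  k=0: a=0, p=0, q=1
  k=1: a=2, p=1, q=2
  k=2: a=1, p=1, q=3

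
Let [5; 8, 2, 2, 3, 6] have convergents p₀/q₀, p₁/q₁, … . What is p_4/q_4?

Using pₖ = aₖpₖ₋₁ + pₖ₋₂, qₖ = aₖqₖ₋₁ + qₖ₋₂ (with p₋₁=1, p₋₂=0, q₋₁=0, q₋₂=1):
  k=0: a=5, p=5, q=1
  k=1: a=8, p=41, q=8
  k=2: a=2, p=87, q=17
  k=3: a=2, p=215, q=42
  k=4: a=3, p=732, q=143

732/143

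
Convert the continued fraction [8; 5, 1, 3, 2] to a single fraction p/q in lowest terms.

425/52

Fold from the inside: start with 2/1.
  3 + 1/2 = 7/2
  1 + 2/7 = 9/7
  5 + 7/9 = 52/9
  8 + 9/52 = 425/52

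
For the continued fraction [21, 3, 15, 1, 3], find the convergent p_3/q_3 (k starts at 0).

1045/49

Using pₖ = aₖpₖ₋₁ + pₖ₋₂, qₖ = aₖqₖ₋₁ + qₖ₋₂ (with p₋₁=1, p₋₂=0, q₋₁=0, q₋₂=1):
  k=0: a=21, p=21, q=1
  k=1: a=3, p=64, q=3
  k=2: a=15, p=981, q=46
  k=3: a=1, p=1045, q=49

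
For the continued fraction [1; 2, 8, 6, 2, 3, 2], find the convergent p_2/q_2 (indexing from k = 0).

Using pₖ = aₖpₖ₋₁ + pₖ₋₂, qₖ = aₖqₖ₋₁ + qₖ₋₂ (with p₋₁=1, p₋₂=0, q₋₁=0, q₋₂=1):
  k=0: a=1, p=1, q=1
  k=1: a=2, p=3, q=2
  k=2: a=8, p=25, q=17

25/17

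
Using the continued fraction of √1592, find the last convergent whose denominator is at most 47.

399/10

√1592 = [39; 1, 8, 1, 78, …] (period length 4).
Convergents:
  p_0/q_0 = 39/1
  p_1/q_1 = 40/1
  p_2/q_2 = 359/9
  p_3/q_3 = 399/10
  p_4/q_4 = 31481/789
q_3 = 10 ≤ 47 < 789 = q_4, so the answer is 399/10.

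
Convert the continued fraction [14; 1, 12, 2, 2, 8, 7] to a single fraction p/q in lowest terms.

Fold from the inside: start with 7/1.
  8 + 1/7 = 57/7
  2 + 7/57 = 121/57
  2 + 57/121 = 299/121
  12 + 121/299 = 3709/299
  1 + 299/3709 = 4008/3709
  14 + 3709/4008 = 59821/4008

59821/4008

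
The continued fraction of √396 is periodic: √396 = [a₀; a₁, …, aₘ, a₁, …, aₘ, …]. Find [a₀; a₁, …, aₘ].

a₀ = ⌊√396⌋ = 19.
With m₀=0, d₀=1 and mₖ₊₁ = dₖaₖ − mₖ, dₖ₊₁ = (n − mₖ₊₁²)/dₖ, aₖ₊₁ = ⌊(a₀+mₖ₊₁)/dₖ₊₁⌋:
  k=1: m=19, d=35, a=1
  k=2: m=16, d=4, a=8
  k=3: m=16, d=35, a=1
  k=4: m=19, d=1, a=38
d=1 and a=2a₀=38 at k=4, so the next step gives (m, d) = (19, 35) again — its k=1 value — and the period has length 4.

[19; 1, 8, 1, 38]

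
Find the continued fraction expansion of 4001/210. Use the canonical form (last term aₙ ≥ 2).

[19; 19, 11]

4001 = 19*210 + 11
210 = 19*11 + 1
11 = 11*1 + 0  (stop)
So 4001/210 = [19; 19, 11].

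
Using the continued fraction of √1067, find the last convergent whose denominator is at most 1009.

√1067 = [32; 1, 1, 1, 64, …] (period length 4).
Convergents:
  p_0/q_0 = 32/1
  p_1/q_1 = 33/1
  p_2/q_2 = 65/2
  p_3/q_3 = 98/3
  p_4/q_4 = 6337/194
  p_5/q_5 = 6435/197
  p_6/q_6 = 12772/391
  p_7/q_7 = 19207/588
  p_8/q_8 = 1242020/38023
q_7 = 588 ≤ 1009 < 38023 = q_8, so the answer is 19207/588.

19207/588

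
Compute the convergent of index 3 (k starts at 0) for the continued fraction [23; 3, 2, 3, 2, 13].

Using pₖ = aₖpₖ₋₁ + pₖ₋₂, qₖ = aₖqₖ₋₁ + qₖ₋₂ (with p₋₁=1, p₋₂=0, q₋₁=0, q₋₂=1):
  k=0: a=23, p=23, q=1
  k=1: a=3, p=70, q=3
  k=2: a=2, p=163, q=7
  k=3: a=3, p=559, q=24

559/24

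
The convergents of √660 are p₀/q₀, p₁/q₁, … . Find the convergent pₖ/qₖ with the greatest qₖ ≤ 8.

77/3

√660 = [25; 1, 2, 4, 2, 1, 50, …] (period length 6).
Convergents:
  p_0/q_0 = 25/1
  p_1/q_1 = 26/1
  p_2/q_2 = 77/3
  p_3/q_3 = 334/13
q_2 = 3 ≤ 8 < 13 = q_3, so the answer is 77/3.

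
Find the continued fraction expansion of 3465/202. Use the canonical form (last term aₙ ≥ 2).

3465 = 17×202 + 31
202 = 6×31 + 16
31 = 1×16 + 15
16 = 1×15 + 1
15 = 15×1 + 0  (stop)
So 3465/202 = [17; 6, 1, 1, 15].

[17; 6, 1, 1, 15]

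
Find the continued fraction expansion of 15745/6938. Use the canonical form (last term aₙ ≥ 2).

15745 = 2×6938 + 1869
6938 = 3×1869 + 1331
1869 = 1×1331 + 538
1331 = 2×538 + 255
538 = 2×255 + 28
255 = 9×28 + 3
28 = 9×3 + 1
3 = 3×1 + 0  (stop)
So 15745/6938 = [2; 3, 1, 2, 2, 9, 9, 3].

[2; 3, 1, 2, 2, 9, 9, 3]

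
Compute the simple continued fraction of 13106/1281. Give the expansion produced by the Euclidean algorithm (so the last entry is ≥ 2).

[10; 4, 3, 19, 2, 2]

13106 = 10*1281 + 296
1281 = 4*296 + 97
296 = 3*97 + 5
97 = 19*5 + 2
5 = 2*2 + 1
2 = 2*1 + 0  (stop)
So 13106/1281 = [10; 4, 3, 19, 2, 2].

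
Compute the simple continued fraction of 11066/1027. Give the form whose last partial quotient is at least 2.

[10; 1, 3, 2, 4, 8, 3]

11066 = 10×1027 + 796
1027 = 1×796 + 231
796 = 3×231 + 103
231 = 2×103 + 25
103 = 4×25 + 3
25 = 8×3 + 1
3 = 3×1 + 0  (stop)
So 11066/1027 = [10; 1, 3, 2, 4, 8, 3].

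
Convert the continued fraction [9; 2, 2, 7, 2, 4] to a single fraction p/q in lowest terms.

Using pₖ = aₖpₖ₋₁ + pₖ₋₂ and qₖ = aₖqₖ₋₁ + qₖ₋₂:
  k=0: a=9, p=9, q=1
  k=1: a=2, p=19, q=2
  k=2: a=2, p=47, q=5
  k=3: a=7, p=348, q=37
  k=4: a=2, p=743, q=79
  k=5: a=4, p=3320, q=353

3320/353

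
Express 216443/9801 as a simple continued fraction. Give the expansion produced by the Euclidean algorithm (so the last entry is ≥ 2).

[22; 11, 1, 15, 10, 5]

216443 = 22*9801 + 821
9801 = 11*821 + 770
821 = 1*770 + 51
770 = 15*51 + 5
51 = 10*5 + 1
5 = 5*1 + 0  (stop)
So 216443/9801 = [22; 11, 1, 15, 10, 5].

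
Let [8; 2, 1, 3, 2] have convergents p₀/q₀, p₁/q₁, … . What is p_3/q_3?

Using pₖ = aₖpₖ₋₁ + pₖ₋₂, qₖ = aₖqₖ₋₁ + qₖ₋₂ (with p₋₁=1, p₋₂=0, q₋₁=0, q₋₂=1):
  k=0: a=8, p=8, q=1
  k=1: a=2, p=17, q=2
  k=2: a=1, p=25, q=3
  k=3: a=3, p=92, q=11

92/11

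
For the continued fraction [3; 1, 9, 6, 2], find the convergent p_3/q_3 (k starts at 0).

Using pₖ = aₖpₖ₋₁ + pₖ₋₂, qₖ = aₖqₖ₋₁ + qₖ₋₂ (with p₋₁=1, p₋₂=0, q₋₁=0, q₋₂=1):
  k=0: a=3, p=3, q=1
  k=1: a=1, p=4, q=1
  k=2: a=9, p=39, q=10
  k=3: a=6, p=238, q=61

238/61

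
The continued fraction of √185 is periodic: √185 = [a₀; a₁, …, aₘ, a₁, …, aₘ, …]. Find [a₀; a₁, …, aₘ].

[13; 1, 1, 1, 1, 26]

a₀ = ⌊√185⌋ = 13.
With m₀=0, d₀=1 and mₖ₊₁ = dₖaₖ − mₖ, dₖ₊₁ = (n − mₖ₊₁²)/dₖ, aₖ₊₁ = ⌊(a₀+mₖ₊₁)/dₖ₊₁⌋:
  k=1: m=13, d=16, a=1
  k=2: m=3, d=11, a=1
  k=3: m=8, d=11, a=1
  k=4: m=3, d=16, a=1
  k=5: m=13, d=1, a=26
d=1 and a=2a₀=26 at k=5, so the next step gives (m, d) = (13, 16) again — its k=1 value — and the period has length 5.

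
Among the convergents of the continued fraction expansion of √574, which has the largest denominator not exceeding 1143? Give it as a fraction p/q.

27001/1127

√574 = [23; 1, 22, 1, 46, …] (period length 4).
Convergents:
  p_0/q_0 = 23/1
  p_1/q_1 = 24/1
  p_2/q_2 = 551/23
  p_3/q_3 = 575/24
  p_4/q_4 = 27001/1127
  p_5/q_5 = 27576/1151
q_4 = 1127 ≤ 1143 < 1151 = q_5, so the answer is 27001/1127.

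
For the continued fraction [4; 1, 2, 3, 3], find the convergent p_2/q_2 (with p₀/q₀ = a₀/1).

Using pₖ = aₖpₖ₋₁ + pₖ₋₂, qₖ = aₖqₖ₋₁ + qₖ₋₂ (with p₋₁=1, p₋₂=0, q₋₁=0, q₋₂=1):
  k=0: a=4, p=4, q=1
  k=1: a=1, p=5, q=1
  k=2: a=2, p=14, q=3

14/3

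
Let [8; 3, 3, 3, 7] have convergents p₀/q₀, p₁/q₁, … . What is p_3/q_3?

274/33

Using pₖ = aₖpₖ₋₁ + pₖ₋₂, qₖ = aₖqₖ₋₁ + qₖ₋₂ (with p₋₁=1, p₋₂=0, q₋₁=0, q₋₂=1):
  k=0: a=8, p=8, q=1
  k=1: a=3, p=25, q=3
  k=2: a=3, p=83, q=10
  k=3: a=3, p=274, q=33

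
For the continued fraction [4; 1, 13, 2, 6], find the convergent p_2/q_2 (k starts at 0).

Using pₖ = aₖpₖ₋₁ + pₖ₋₂, qₖ = aₖqₖ₋₁ + qₖ₋₂ (with p₋₁=1, p₋₂=0, q₋₁=0, q₋₂=1):
  k=0: a=4, p=4, q=1
  k=1: a=1, p=5, q=1
  k=2: a=13, p=69, q=14

69/14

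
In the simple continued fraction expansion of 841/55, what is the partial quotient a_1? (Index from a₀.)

3

841 = 15·55 + 16   →  a_0 = 15
55 = 3·16 + 7   →  a_1 = 3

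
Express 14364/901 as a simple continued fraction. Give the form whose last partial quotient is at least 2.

14364 = 15*901 + 849
901 = 1*849 + 52
849 = 16*52 + 17
52 = 3*17 + 1
17 = 17*1 + 0  (stop)
So 14364/901 = [15; 1, 16, 3, 17].

[15; 1, 16, 3, 17]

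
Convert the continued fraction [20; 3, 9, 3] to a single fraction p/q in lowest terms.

Fold from the inside: start with 3/1.
  9 + 1/3 = 28/3
  3 + 3/28 = 87/28
  20 + 28/87 = 1768/87

1768/87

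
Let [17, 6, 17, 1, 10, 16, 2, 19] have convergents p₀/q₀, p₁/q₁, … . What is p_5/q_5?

Using pₖ = aₖpₖ₋₁ + pₖ₋₂, qₖ = aₖqₖ₋₁ + qₖ₋₂ (with p₋₁=1, p₋₂=0, q₋₁=0, q₋₂=1):
  k=0: a=17, p=17, q=1
  k=1: a=6, p=103, q=6
  k=2: a=17, p=1768, q=103
  k=3: a=1, p=1871, q=109
  k=4: a=10, p=20478, q=1193
  k=5: a=16, p=329519, q=19197

329519/19197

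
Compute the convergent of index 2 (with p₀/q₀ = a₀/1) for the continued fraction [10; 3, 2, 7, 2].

Using pₖ = aₖpₖ₋₁ + pₖ₋₂, qₖ = aₖqₖ₋₁ + qₖ₋₂ (with p₋₁=1, p₋₂=0, q₋₁=0, q₋₂=1):
  k=0: a=10, p=10, q=1
  k=1: a=3, p=31, q=3
  k=2: a=2, p=72, q=7

72/7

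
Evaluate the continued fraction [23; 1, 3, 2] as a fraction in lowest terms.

214/9

Fold from the inside: start with 2/1.
  3 + 1/2 = 7/2
  1 + 2/7 = 9/7
  23 + 7/9 = 214/9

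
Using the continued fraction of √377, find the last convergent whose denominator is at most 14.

√377 = [19; 2, 2, 2, 38, …] (period length 4).
Convergents:
  p_0/q_0 = 19/1
  p_1/q_1 = 39/2
  p_2/q_2 = 97/5
  p_3/q_3 = 233/12
  p_4/q_4 = 8951/461
q_3 = 12 ≤ 14 < 461 = q_4, so the answer is 233/12.

233/12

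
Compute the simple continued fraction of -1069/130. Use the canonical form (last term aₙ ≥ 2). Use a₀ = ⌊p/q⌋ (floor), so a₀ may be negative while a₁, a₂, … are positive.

-1069 = -9×130 + 101
130 = 1×101 + 29
101 = 3×29 + 14
29 = 2×14 + 1
14 = 14×1 + 0  (stop)
So -1069/130 = [-9; 1, 3, 2, 14].

[-9; 1, 3, 2, 14]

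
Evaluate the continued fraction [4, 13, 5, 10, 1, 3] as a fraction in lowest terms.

Fold from the inside: start with 3/1.
  1 + 1/3 = 4/3
  10 + 3/4 = 43/4
  5 + 4/43 = 219/43
  13 + 43/219 = 2890/219
  4 + 219/2890 = 11779/2890

11779/2890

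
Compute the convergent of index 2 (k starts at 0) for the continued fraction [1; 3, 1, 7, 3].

Using pₖ = aₖpₖ₋₁ + pₖ₋₂, qₖ = aₖqₖ₋₁ + qₖ₋₂ (with p₋₁=1, p₋₂=0, q₋₁=0, q₋₂=1):
  k=0: a=1, p=1, q=1
  k=1: a=3, p=4, q=3
  k=2: a=1, p=5, q=4

5/4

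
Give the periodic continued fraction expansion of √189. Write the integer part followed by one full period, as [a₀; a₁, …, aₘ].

[13; 1, 2, 1, 26]

a₀ = ⌊√189⌋ = 13.
With m₀=0, d₀=1 and mₖ₊₁ = dₖaₖ − mₖ, dₖ₊₁ = (n − mₖ₊₁²)/dₖ, aₖ₊₁ = ⌊(a₀+mₖ₊₁)/dₖ₊₁⌋:
  k=1: m=13, d=20, a=1
  k=2: m=7, d=7, a=2
  k=3: m=7, d=20, a=1
  k=4: m=13, d=1, a=26
d=1 and a=2a₀=26 at k=4, so the next step gives (m, d) = (13, 20) again — its k=1 value — and the period has length 4.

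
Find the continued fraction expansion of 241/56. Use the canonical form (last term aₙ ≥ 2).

241 = 4×56 + 17
56 = 3×17 + 5
17 = 3×5 + 2
5 = 2×2 + 1
2 = 2×1 + 0  (stop)
So 241/56 = [4; 3, 3, 2, 2].

[4; 3, 3, 2, 2]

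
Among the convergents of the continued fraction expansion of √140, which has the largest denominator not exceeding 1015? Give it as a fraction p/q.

10081/852

√140 = [11; 1, 4, 1, 22, …] (period length 4).
Convergents:
  p_0/q_0 = 11/1
  p_1/q_1 = 12/1
  p_2/q_2 = 59/5
  p_3/q_3 = 71/6
  p_4/q_4 = 1621/137
  p_5/q_5 = 1692/143
  p_6/q_6 = 8389/709
  p_7/q_7 = 10081/852
  p_8/q_8 = 230171/19453
q_7 = 852 ≤ 1015 < 19453 = q_8, so the answer is 10081/852.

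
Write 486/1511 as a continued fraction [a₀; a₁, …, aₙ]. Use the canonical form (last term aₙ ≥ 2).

486 = 0×1511 + 486
1511 = 3×486 + 53
486 = 9×53 + 9
53 = 5×9 + 8
9 = 1×8 + 1
8 = 8×1 + 0  (stop)
So 486/1511 = [0; 3, 9, 5, 1, 8].

[0; 3, 9, 5, 1, 8]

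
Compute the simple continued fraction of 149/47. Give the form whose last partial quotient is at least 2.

[3; 5, 1, 7]

149 = 3·47 + 8
47 = 5·8 + 7
8 = 1·7 + 1
7 = 7·1 + 0  (stop)
So 149/47 = [3; 5, 1, 7].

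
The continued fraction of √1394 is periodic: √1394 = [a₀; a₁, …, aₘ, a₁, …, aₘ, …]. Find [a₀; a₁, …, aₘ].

[37; 2, 1, 36, 1, 2, 74]

a₀ = ⌊√1394⌋ = 37.
With m₀=0, d₀=1 and mₖ₊₁ = dₖaₖ − mₖ, dₖ₊₁ = (n − mₖ₊₁²)/dₖ, aₖ₊₁ = ⌊(a₀+mₖ₊₁)/dₖ₊₁⌋:
  k=1: m=37, d=25, a=2
  k=2: m=13, d=49, a=1
  k=3: m=36, d=2, a=36
  k=4: m=36, d=49, a=1
  k=5: m=13, d=25, a=2
  k=6: m=37, d=1, a=74
d=1 and a=2a₀=74 at k=6, so the next step gives (m, d) = (37, 25) again — its k=1 value — and the period has length 6.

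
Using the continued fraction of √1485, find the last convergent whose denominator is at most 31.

1079/28

√1485 = [38; 1, 1, 6, 1, 1, 76, …] (period length 6).
Convergents:
  p_0/q_0 = 38/1
  p_1/q_1 = 39/1
  p_2/q_2 = 77/2
  p_3/q_3 = 501/13
  p_4/q_4 = 578/15
  p_5/q_5 = 1079/28
  p_6/q_6 = 82582/2143
q_5 = 28 ≤ 31 < 2143 = q_6, so the answer is 1079/28.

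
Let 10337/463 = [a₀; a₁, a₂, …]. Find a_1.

10337 = 22·463 + 151   →  a_0 = 22
463 = 3·151 + 10   →  a_1 = 3

3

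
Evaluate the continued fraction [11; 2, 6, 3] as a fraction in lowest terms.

470/41

Fold from the inside: start with 3/1.
  6 + 1/3 = 19/3
  2 + 3/19 = 41/19
  11 + 19/41 = 470/41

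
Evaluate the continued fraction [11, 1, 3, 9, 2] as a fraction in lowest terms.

917/78

Using pₖ = aₖpₖ₋₁ + pₖ₋₂ and qₖ = aₖqₖ₋₁ + qₖ₋₂:
  k=0: a=11, p=11, q=1
  k=1: a=1, p=12, q=1
  k=2: a=3, p=47, q=4
  k=3: a=9, p=435, q=37
  k=4: a=2, p=917, q=78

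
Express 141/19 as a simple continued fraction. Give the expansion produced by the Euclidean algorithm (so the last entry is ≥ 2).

141 = 7·19 + 8
19 = 2·8 + 3
8 = 2·3 + 2
3 = 1·2 + 1
2 = 2·1 + 0  (stop)
So 141/19 = [7; 2, 2, 1, 2].

[7; 2, 2, 1, 2]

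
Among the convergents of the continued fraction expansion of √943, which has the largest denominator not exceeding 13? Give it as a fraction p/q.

215/7

√943 = [30; 1, 2, 2, 2, 1, 60, …] (period length 6).
Convergents:
  p_0/q_0 = 30/1
  p_1/q_1 = 31/1
  p_2/q_2 = 92/3
  p_3/q_3 = 215/7
  p_4/q_4 = 522/17
q_3 = 7 ≤ 13 < 17 = q_4, so the answer is 215/7.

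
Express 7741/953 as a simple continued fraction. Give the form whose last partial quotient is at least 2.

7741 = 8·953 + 117
953 = 8·117 + 17
117 = 6·17 + 15
17 = 1·15 + 2
15 = 7·2 + 1
2 = 2·1 + 0  (stop)
So 7741/953 = [8; 8, 6, 1, 7, 2].

[8; 8, 6, 1, 7, 2]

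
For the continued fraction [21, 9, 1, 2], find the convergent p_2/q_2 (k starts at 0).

Using pₖ = aₖpₖ₋₁ + pₖ₋₂, qₖ = aₖqₖ₋₁ + qₖ₋₂ (with p₋₁=1, p₋₂=0, q₋₁=0, q₋₂=1):
  k=0: a=21, p=21, q=1
  k=1: a=9, p=190, q=9
  k=2: a=1, p=211, q=10

211/10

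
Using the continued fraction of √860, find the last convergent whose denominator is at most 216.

√860 = [29; 3, 14, 3, 58, …] (period length 4).
Convergents:
  p_0/q_0 = 29/1
  p_1/q_1 = 88/3
  p_2/q_2 = 1261/43
  p_3/q_3 = 3871/132
  p_4/q_4 = 225779/7699
q_3 = 132 ≤ 216 < 7699 = q_4, so the answer is 3871/132.

3871/132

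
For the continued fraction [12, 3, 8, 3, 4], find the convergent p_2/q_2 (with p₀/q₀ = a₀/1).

Using pₖ = aₖpₖ₋₁ + pₖ₋₂, qₖ = aₖqₖ₋₁ + qₖ₋₂ (with p₋₁=1, p₋₂=0, q₋₁=0, q₋₂=1):
  k=0: a=12, p=12, q=1
  k=1: a=3, p=37, q=3
  k=2: a=8, p=308, q=25

308/25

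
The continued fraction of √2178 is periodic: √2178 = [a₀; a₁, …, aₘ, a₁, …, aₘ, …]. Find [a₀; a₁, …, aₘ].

a₀ = ⌊√2178⌋ = 46.
With m₀=0, d₀=1 and mₖ₊₁ = dₖaₖ − mₖ, dₖ₊₁ = (n − mₖ₊₁²)/dₖ, aₖ₊₁ = ⌊(a₀+mₖ₊₁)/dₖ₊₁⌋:
  k=1: m=46, d=62, a=1
  k=2: m=16, d=31, a=2
  k=3: m=46, d=2, a=46
  k=4: m=46, d=31, a=2
  k=5: m=16, d=62, a=1
  k=6: m=46, d=1, a=92
d=1 and a=2a₀=92 at k=6, so the next step gives (m, d) = (46, 62) again — its k=1 value — and the period has length 6.

[46; 1, 2, 46, 2, 1, 92]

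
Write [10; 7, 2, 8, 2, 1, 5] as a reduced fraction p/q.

22791/2249

Fold from the inside: start with 5/1.
  1 + 1/5 = 6/5
  2 + 5/6 = 17/6
  8 + 6/17 = 142/17
  2 + 17/142 = 301/142
  7 + 142/301 = 2249/301
  10 + 301/2249 = 22791/2249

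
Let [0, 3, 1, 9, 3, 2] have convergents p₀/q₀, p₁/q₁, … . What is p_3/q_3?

10/39

Using pₖ = aₖpₖ₋₁ + pₖ₋₂, qₖ = aₖqₖ₋₁ + qₖ₋₂ (with p₋₁=1, p₋₂=0, q₋₁=0, q₋₂=1):
  k=0: a=0, p=0, q=1
  k=1: a=3, p=1, q=3
  k=2: a=1, p=1, q=4
  k=3: a=9, p=10, q=39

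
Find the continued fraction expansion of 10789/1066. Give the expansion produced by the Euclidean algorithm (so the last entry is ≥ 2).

[10; 8, 3, 1, 3, 1, 6]

10789 = 10·1066 + 129
1066 = 8·129 + 34
129 = 3·34 + 27
34 = 1·27 + 7
27 = 3·7 + 6
7 = 1·6 + 1
6 = 6·1 + 0  (stop)
So 10789/1066 = [10; 8, 3, 1, 3, 1, 6].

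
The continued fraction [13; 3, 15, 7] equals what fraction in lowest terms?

Fold from the inside: start with 7/1.
  15 + 1/7 = 106/7
  3 + 7/106 = 325/106
  13 + 106/325 = 4331/325

4331/325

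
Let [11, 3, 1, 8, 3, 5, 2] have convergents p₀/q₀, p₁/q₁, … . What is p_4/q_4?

Using pₖ = aₖpₖ₋₁ + pₖ₋₂, qₖ = aₖqₖ₋₁ + qₖ₋₂ (with p₋₁=1, p₋₂=0, q₋₁=0, q₋₂=1):
  k=0: a=11, p=11, q=1
  k=1: a=3, p=34, q=3
  k=2: a=1, p=45, q=4
  k=3: a=8, p=394, q=35
  k=4: a=3, p=1227, q=109

1227/109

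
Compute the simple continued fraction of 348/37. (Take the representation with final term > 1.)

[9; 2, 2, 7]

348 = 9*37 + 15
37 = 2*15 + 7
15 = 2*7 + 1
7 = 7*1 + 0  (stop)
So 348/37 = [9; 2, 2, 7].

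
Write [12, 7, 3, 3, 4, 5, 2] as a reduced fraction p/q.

Using pₖ = aₖpₖ₋₁ + pₖ₋₂ and qₖ = aₖqₖ₋₁ + qₖ₋₂:
  k=0: a=12, p=12, q=1
  k=1: a=7, p=85, q=7
  k=2: a=3, p=267, q=22
  k=3: a=3, p=886, q=73
  k=4: a=4, p=3811, q=314
  k=5: a=5, p=19941, q=1643
  k=6: a=2, p=43693, q=3600

43693/3600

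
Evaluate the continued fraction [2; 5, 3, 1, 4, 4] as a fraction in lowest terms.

922/421

Fold from the inside: start with 4/1.
  4 + 1/4 = 17/4
  1 + 4/17 = 21/17
  3 + 17/21 = 80/21
  5 + 21/80 = 421/80
  2 + 80/421 = 922/421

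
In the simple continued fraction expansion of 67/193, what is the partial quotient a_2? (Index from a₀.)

67 = 0·193 + 67   →  a_0 = 0
193 = 2·67 + 59   →  a_1 = 2
67 = 1·59 + 8   →  a_2 = 1

1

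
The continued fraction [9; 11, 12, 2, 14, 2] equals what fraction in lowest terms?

75440/8299

Using pₖ = aₖpₖ₋₁ + pₖ₋₂ and qₖ = aₖqₖ₋₁ + qₖ₋₂:
  k=0: a=9, p=9, q=1
  k=1: a=11, p=100, q=11
  k=2: a=12, p=1209, q=133
  k=3: a=2, p=2518, q=277
  k=4: a=14, p=36461, q=4011
  k=5: a=2, p=75440, q=8299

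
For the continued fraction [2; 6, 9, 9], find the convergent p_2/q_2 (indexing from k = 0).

Using pₖ = aₖpₖ₋₁ + pₖ₋₂, qₖ = aₖqₖ₋₁ + qₖ₋₂ (with p₋₁=1, p₋₂=0, q₋₁=0, q₋₂=1):
  k=0: a=2, p=2, q=1
  k=1: a=6, p=13, q=6
  k=2: a=9, p=119, q=55

119/55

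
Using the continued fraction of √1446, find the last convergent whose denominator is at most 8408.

109858/2889

√1446 = [38; 38, 76, …] (period length 2).
Convergents:
  p_0/q_0 = 38/1
  p_1/q_1 = 1445/38
  p_2/q_2 = 109858/2889
  p_3/q_3 = 4176049/109820
q_2 = 2889 ≤ 8408 < 109820 = q_3, so the answer is 109858/2889.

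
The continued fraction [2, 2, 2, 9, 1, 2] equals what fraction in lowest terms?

Fold from the inside: start with 2/1.
  1 + 1/2 = 3/2
  9 + 2/3 = 29/3
  2 + 3/29 = 61/29
  2 + 29/61 = 151/61
  2 + 61/151 = 363/151

363/151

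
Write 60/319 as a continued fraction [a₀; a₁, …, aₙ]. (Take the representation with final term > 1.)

[0; 5, 3, 6, 3]

60 = 0×319 + 60
319 = 5×60 + 19
60 = 3×19 + 3
19 = 6×3 + 1
3 = 3×1 + 0  (stop)
So 60/319 = [0; 5, 3, 6, 3].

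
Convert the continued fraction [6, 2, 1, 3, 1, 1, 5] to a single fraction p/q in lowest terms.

Fold from the inside: start with 5/1.
  1 + 1/5 = 6/5
  1 + 5/6 = 11/6
  3 + 6/11 = 39/11
  1 + 11/39 = 50/39
  2 + 39/50 = 139/50
  6 + 50/139 = 884/139

884/139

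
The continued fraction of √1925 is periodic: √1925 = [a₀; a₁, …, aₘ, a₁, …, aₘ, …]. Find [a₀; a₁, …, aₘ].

[43; 1, 6, 1, 86]

a₀ = ⌊√1925⌋ = 43.
With m₀=0, d₀=1 and mₖ₊₁ = dₖaₖ − mₖ, dₖ₊₁ = (n − mₖ₊₁²)/dₖ, aₖ₊₁ = ⌊(a₀+mₖ₊₁)/dₖ₊₁⌋:
  k=1: m=43, d=76, a=1
  k=2: m=33, d=11, a=6
  k=3: m=33, d=76, a=1
  k=4: m=43, d=1, a=86
d=1 and a=2a₀=86 at k=4, so the next step gives (m, d) = (43, 76) again — its k=1 value — and the period has length 4.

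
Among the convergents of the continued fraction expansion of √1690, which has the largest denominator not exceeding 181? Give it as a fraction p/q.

3001/73

√1690 = [41; 9, 8, 9, 82, …] (period length 4).
Convergents:
  p_0/q_0 = 41/1
  p_1/q_1 = 370/9
  p_2/q_2 = 3001/73
  p_3/q_3 = 27379/666
q_2 = 73 ≤ 181 < 666 = q_3, so the answer is 3001/73.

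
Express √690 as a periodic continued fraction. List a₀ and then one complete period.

a₀ = ⌊√690⌋ = 26.
With m₀=0, d₀=1 and mₖ₊₁ = dₖaₖ − mₖ, dₖ₊₁ = (n − mₖ₊₁²)/dₖ, aₖ₊₁ = ⌊(a₀+mₖ₊₁)/dₖ₊₁⌋:
  k=1: m=26, d=14, a=3
  k=2: m=16, d=31, a=1
  k=3: m=15, d=15, a=2
  k=4: m=15, d=31, a=1
  k=5: m=16, d=14, a=3
  k=6: m=26, d=1, a=52
d=1 and a=2a₀=52 at k=6, so the next step gives (m, d) = (26, 14) again — its k=1 value — and the period has length 6.

[26; 3, 1, 2, 1, 3, 52]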